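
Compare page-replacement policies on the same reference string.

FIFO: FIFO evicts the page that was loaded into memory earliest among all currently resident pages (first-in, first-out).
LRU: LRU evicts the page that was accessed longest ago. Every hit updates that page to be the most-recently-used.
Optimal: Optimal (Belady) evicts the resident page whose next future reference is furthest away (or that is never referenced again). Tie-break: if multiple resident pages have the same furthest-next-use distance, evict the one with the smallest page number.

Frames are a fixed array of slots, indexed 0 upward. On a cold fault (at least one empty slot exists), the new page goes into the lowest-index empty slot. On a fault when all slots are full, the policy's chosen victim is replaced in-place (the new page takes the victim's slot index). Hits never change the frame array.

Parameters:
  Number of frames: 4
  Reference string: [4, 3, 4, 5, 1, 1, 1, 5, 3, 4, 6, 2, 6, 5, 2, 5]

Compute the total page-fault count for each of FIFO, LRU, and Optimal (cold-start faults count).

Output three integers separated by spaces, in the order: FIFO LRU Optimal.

Answer: 6 7 6

Derivation:
--- FIFO ---
  step 0: ref 4 -> FAULT, frames=[4,-,-,-] (faults so far: 1)
  step 1: ref 3 -> FAULT, frames=[4,3,-,-] (faults so far: 2)
  step 2: ref 4 -> HIT, frames=[4,3,-,-] (faults so far: 2)
  step 3: ref 5 -> FAULT, frames=[4,3,5,-] (faults so far: 3)
  step 4: ref 1 -> FAULT, frames=[4,3,5,1] (faults so far: 4)
  step 5: ref 1 -> HIT, frames=[4,3,5,1] (faults so far: 4)
  step 6: ref 1 -> HIT, frames=[4,3,5,1] (faults so far: 4)
  step 7: ref 5 -> HIT, frames=[4,3,5,1] (faults so far: 4)
  step 8: ref 3 -> HIT, frames=[4,3,5,1] (faults so far: 4)
  step 9: ref 4 -> HIT, frames=[4,3,5,1] (faults so far: 4)
  step 10: ref 6 -> FAULT, evict 4, frames=[6,3,5,1] (faults so far: 5)
  step 11: ref 2 -> FAULT, evict 3, frames=[6,2,5,1] (faults so far: 6)
  step 12: ref 6 -> HIT, frames=[6,2,5,1] (faults so far: 6)
  step 13: ref 5 -> HIT, frames=[6,2,5,1] (faults so far: 6)
  step 14: ref 2 -> HIT, frames=[6,2,5,1] (faults so far: 6)
  step 15: ref 5 -> HIT, frames=[6,2,5,1] (faults so far: 6)
  FIFO total faults: 6
--- LRU ---
  step 0: ref 4 -> FAULT, frames=[4,-,-,-] (faults so far: 1)
  step 1: ref 3 -> FAULT, frames=[4,3,-,-] (faults so far: 2)
  step 2: ref 4 -> HIT, frames=[4,3,-,-] (faults so far: 2)
  step 3: ref 5 -> FAULT, frames=[4,3,5,-] (faults so far: 3)
  step 4: ref 1 -> FAULT, frames=[4,3,5,1] (faults so far: 4)
  step 5: ref 1 -> HIT, frames=[4,3,5,1] (faults so far: 4)
  step 6: ref 1 -> HIT, frames=[4,3,5,1] (faults so far: 4)
  step 7: ref 5 -> HIT, frames=[4,3,5,1] (faults so far: 4)
  step 8: ref 3 -> HIT, frames=[4,3,5,1] (faults so far: 4)
  step 9: ref 4 -> HIT, frames=[4,3,5,1] (faults so far: 4)
  step 10: ref 6 -> FAULT, evict 1, frames=[4,3,5,6] (faults so far: 5)
  step 11: ref 2 -> FAULT, evict 5, frames=[4,3,2,6] (faults so far: 6)
  step 12: ref 6 -> HIT, frames=[4,3,2,6] (faults so far: 6)
  step 13: ref 5 -> FAULT, evict 3, frames=[4,5,2,6] (faults so far: 7)
  step 14: ref 2 -> HIT, frames=[4,5,2,6] (faults so far: 7)
  step 15: ref 5 -> HIT, frames=[4,5,2,6] (faults so far: 7)
  LRU total faults: 7
--- Optimal ---
  step 0: ref 4 -> FAULT, frames=[4,-,-,-] (faults so far: 1)
  step 1: ref 3 -> FAULT, frames=[4,3,-,-] (faults so far: 2)
  step 2: ref 4 -> HIT, frames=[4,3,-,-] (faults so far: 2)
  step 3: ref 5 -> FAULT, frames=[4,3,5,-] (faults so far: 3)
  step 4: ref 1 -> FAULT, frames=[4,3,5,1] (faults so far: 4)
  step 5: ref 1 -> HIT, frames=[4,3,5,1] (faults so far: 4)
  step 6: ref 1 -> HIT, frames=[4,3,5,1] (faults so far: 4)
  step 7: ref 5 -> HIT, frames=[4,3,5,1] (faults so far: 4)
  step 8: ref 3 -> HIT, frames=[4,3,5,1] (faults so far: 4)
  step 9: ref 4 -> HIT, frames=[4,3,5,1] (faults so far: 4)
  step 10: ref 6 -> FAULT, evict 1, frames=[4,3,5,6] (faults so far: 5)
  step 11: ref 2 -> FAULT, evict 3, frames=[4,2,5,6] (faults so far: 6)
  step 12: ref 6 -> HIT, frames=[4,2,5,6] (faults so far: 6)
  step 13: ref 5 -> HIT, frames=[4,2,5,6] (faults so far: 6)
  step 14: ref 2 -> HIT, frames=[4,2,5,6] (faults so far: 6)
  step 15: ref 5 -> HIT, frames=[4,2,5,6] (faults so far: 6)
  Optimal total faults: 6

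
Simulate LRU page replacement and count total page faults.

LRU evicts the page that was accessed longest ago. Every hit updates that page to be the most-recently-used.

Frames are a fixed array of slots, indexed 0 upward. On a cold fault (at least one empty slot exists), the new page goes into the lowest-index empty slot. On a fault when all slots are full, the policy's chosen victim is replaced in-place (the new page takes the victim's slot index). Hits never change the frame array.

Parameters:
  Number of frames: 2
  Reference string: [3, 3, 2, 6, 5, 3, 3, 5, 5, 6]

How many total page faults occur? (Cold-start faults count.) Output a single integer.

Answer: 6

Derivation:
Step 0: ref 3 → FAULT, frames=[3,-]
Step 1: ref 3 → HIT, frames=[3,-]
Step 2: ref 2 → FAULT, frames=[3,2]
Step 3: ref 6 → FAULT (evict 3), frames=[6,2]
Step 4: ref 5 → FAULT (evict 2), frames=[6,5]
Step 5: ref 3 → FAULT (evict 6), frames=[3,5]
Step 6: ref 3 → HIT, frames=[3,5]
Step 7: ref 5 → HIT, frames=[3,5]
Step 8: ref 5 → HIT, frames=[3,5]
Step 9: ref 6 → FAULT (evict 3), frames=[6,5]
Total faults: 6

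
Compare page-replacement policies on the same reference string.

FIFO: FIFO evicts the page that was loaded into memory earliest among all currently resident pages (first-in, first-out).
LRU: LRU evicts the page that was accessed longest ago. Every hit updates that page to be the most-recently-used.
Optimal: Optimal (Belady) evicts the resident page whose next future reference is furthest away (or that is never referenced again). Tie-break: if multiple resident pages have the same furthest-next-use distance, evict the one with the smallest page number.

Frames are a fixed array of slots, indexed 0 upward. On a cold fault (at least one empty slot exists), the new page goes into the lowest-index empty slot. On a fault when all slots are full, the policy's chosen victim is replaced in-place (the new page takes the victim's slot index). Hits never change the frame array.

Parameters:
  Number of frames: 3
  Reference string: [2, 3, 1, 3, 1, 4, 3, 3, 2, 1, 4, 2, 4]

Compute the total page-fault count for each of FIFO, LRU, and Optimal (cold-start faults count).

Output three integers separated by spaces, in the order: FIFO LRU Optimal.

Answer: 5 7 5

Derivation:
--- FIFO ---
  step 0: ref 2 -> FAULT, frames=[2,-,-] (faults so far: 1)
  step 1: ref 3 -> FAULT, frames=[2,3,-] (faults so far: 2)
  step 2: ref 1 -> FAULT, frames=[2,3,1] (faults so far: 3)
  step 3: ref 3 -> HIT, frames=[2,3,1] (faults so far: 3)
  step 4: ref 1 -> HIT, frames=[2,3,1] (faults so far: 3)
  step 5: ref 4 -> FAULT, evict 2, frames=[4,3,1] (faults so far: 4)
  step 6: ref 3 -> HIT, frames=[4,3,1] (faults so far: 4)
  step 7: ref 3 -> HIT, frames=[4,3,1] (faults so far: 4)
  step 8: ref 2 -> FAULT, evict 3, frames=[4,2,1] (faults so far: 5)
  step 9: ref 1 -> HIT, frames=[4,2,1] (faults so far: 5)
  step 10: ref 4 -> HIT, frames=[4,2,1] (faults so far: 5)
  step 11: ref 2 -> HIT, frames=[4,2,1] (faults so far: 5)
  step 12: ref 4 -> HIT, frames=[4,2,1] (faults so far: 5)
  FIFO total faults: 5
--- LRU ---
  step 0: ref 2 -> FAULT, frames=[2,-,-] (faults so far: 1)
  step 1: ref 3 -> FAULT, frames=[2,3,-] (faults so far: 2)
  step 2: ref 1 -> FAULT, frames=[2,3,1] (faults so far: 3)
  step 3: ref 3 -> HIT, frames=[2,3,1] (faults so far: 3)
  step 4: ref 1 -> HIT, frames=[2,3,1] (faults so far: 3)
  step 5: ref 4 -> FAULT, evict 2, frames=[4,3,1] (faults so far: 4)
  step 6: ref 3 -> HIT, frames=[4,3,1] (faults so far: 4)
  step 7: ref 3 -> HIT, frames=[4,3,1] (faults so far: 4)
  step 8: ref 2 -> FAULT, evict 1, frames=[4,3,2] (faults so far: 5)
  step 9: ref 1 -> FAULT, evict 4, frames=[1,3,2] (faults so far: 6)
  step 10: ref 4 -> FAULT, evict 3, frames=[1,4,2] (faults so far: 7)
  step 11: ref 2 -> HIT, frames=[1,4,2] (faults so far: 7)
  step 12: ref 4 -> HIT, frames=[1,4,2] (faults so far: 7)
  LRU total faults: 7
--- Optimal ---
  step 0: ref 2 -> FAULT, frames=[2,-,-] (faults so far: 1)
  step 1: ref 3 -> FAULT, frames=[2,3,-] (faults so far: 2)
  step 2: ref 1 -> FAULT, frames=[2,3,1] (faults so far: 3)
  step 3: ref 3 -> HIT, frames=[2,3,1] (faults so far: 3)
  step 4: ref 1 -> HIT, frames=[2,3,1] (faults so far: 3)
  step 5: ref 4 -> FAULT, evict 1, frames=[2,3,4] (faults so far: 4)
  step 6: ref 3 -> HIT, frames=[2,3,4] (faults so far: 4)
  step 7: ref 3 -> HIT, frames=[2,3,4] (faults so far: 4)
  step 8: ref 2 -> HIT, frames=[2,3,4] (faults so far: 4)
  step 9: ref 1 -> FAULT, evict 3, frames=[2,1,4] (faults so far: 5)
  step 10: ref 4 -> HIT, frames=[2,1,4] (faults so far: 5)
  step 11: ref 2 -> HIT, frames=[2,1,4] (faults so far: 5)
  step 12: ref 4 -> HIT, frames=[2,1,4] (faults so far: 5)
  Optimal total faults: 5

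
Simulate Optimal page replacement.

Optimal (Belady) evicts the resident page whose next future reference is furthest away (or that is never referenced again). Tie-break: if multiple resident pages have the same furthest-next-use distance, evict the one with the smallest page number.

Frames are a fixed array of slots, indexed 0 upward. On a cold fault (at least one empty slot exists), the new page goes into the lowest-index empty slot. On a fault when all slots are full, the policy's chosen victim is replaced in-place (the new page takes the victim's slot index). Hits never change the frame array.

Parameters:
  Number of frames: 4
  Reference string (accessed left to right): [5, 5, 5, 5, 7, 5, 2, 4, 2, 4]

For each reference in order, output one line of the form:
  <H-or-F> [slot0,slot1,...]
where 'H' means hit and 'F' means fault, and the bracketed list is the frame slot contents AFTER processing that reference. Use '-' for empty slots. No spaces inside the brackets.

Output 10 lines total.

F [5,-,-,-]
H [5,-,-,-]
H [5,-,-,-]
H [5,-,-,-]
F [5,7,-,-]
H [5,7,-,-]
F [5,7,2,-]
F [5,7,2,4]
H [5,7,2,4]
H [5,7,2,4]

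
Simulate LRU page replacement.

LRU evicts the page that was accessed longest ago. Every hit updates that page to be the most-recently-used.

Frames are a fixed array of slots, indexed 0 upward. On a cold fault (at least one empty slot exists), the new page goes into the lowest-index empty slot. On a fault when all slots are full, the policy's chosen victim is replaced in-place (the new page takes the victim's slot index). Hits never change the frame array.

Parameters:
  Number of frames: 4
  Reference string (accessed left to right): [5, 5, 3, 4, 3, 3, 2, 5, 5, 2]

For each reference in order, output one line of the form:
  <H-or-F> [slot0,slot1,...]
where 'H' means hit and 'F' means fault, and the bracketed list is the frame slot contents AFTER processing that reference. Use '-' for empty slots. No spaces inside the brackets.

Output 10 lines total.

F [5,-,-,-]
H [5,-,-,-]
F [5,3,-,-]
F [5,3,4,-]
H [5,3,4,-]
H [5,3,4,-]
F [5,3,4,2]
H [5,3,4,2]
H [5,3,4,2]
H [5,3,4,2]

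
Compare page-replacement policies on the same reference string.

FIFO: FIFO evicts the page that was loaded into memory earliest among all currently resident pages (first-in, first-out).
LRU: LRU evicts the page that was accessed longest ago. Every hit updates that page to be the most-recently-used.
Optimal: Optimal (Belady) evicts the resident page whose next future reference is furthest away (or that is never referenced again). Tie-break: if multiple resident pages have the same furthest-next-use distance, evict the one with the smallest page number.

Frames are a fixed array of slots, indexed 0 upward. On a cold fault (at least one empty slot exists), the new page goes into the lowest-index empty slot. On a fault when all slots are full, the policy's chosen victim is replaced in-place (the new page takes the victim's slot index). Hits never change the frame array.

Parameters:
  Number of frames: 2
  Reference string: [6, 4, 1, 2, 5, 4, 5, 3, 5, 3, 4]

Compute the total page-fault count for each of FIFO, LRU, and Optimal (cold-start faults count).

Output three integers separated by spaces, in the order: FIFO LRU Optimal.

--- FIFO ---
  step 0: ref 6 -> FAULT, frames=[6,-] (faults so far: 1)
  step 1: ref 4 -> FAULT, frames=[6,4] (faults so far: 2)
  step 2: ref 1 -> FAULT, evict 6, frames=[1,4] (faults so far: 3)
  step 3: ref 2 -> FAULT, evict 4, frames=[1,2] (faults so far: 4)
  step 4: ref 5 -> FAULT, evict 1, frames=[5,2] (faults so far: 5)
  step 5: ref 4 -> FAULT, evict 2, frames=[5,4] (faults so far: 6)
  step 6: ref 5 -> HIT, frames=[5,4] (faults so far: 6)
  step 7: ref 3 -> FAULT, evict 5, frames=[3,4] (faults so far: 7)
  step 8: ref 5 -> FAULT, evict 4, frames=[3,5] (faults so far: 8)
  step 9: ref 3 -> HIT, frames=[3,5] (faults so far: 8)
  step 10: ref 4 -> FAULT, evict 3, frames=[4,5] (faults so far: 9)
  FIFO total faults: 9
--- LRU ---
  step 0: ref 6 -> FAULT, frames=[6,-] (faults so far: 1)
  step 1: ref 4 -> FAULT, frames=[6,4] (faults so far: 2)
  step 2: ref 1 -> FAULT, evict 6, frames=[1,4] (faults so far: 3)
  step 3: ref 2 -> FAULT, evict 4, frames=[1,2] (faults so far: 4)
  step 4: ref 5 -> FAULT, evict 1, frames=[5,2] (faults so far: 5)
  step 5: ref 4 -> FAULT, evict 2, frames=[5,4] (faults so far: 6)
  step 6: ref 5 -> HIT, frames=[5,4] (faults so far: 6)
  step 7: ref 3 -> FAULT, evict 4, frames=[5,3] (faults so far: 7)
  step 8: ref 5 -> HIT, frames=[5,3] (faults so far: 7)
  step 9: ref 3 -> HIT, frames=[5,3] (faults so far: 7)
  step 10: ref 4 -> FAULT, evict 5, frames=[4,3] (faults so far: 8)
  LRU total faults: 8
--- Optimal ---
  step 0: ref 6 -> FAULT, frames=[6,-] (faults so far: 1)
  step 1: ref 4 -> FAULT, frames=[6,4] (faults so far: 2)
  step 2: ref 1 -> FAULT, evict 6, frames=[1,4] (faults so far: 3)
  step 3: ref 2 -> FAULT, evict 1, frames=[2,4] (faults so far: 4)
  step 4: ref 5 -> FAULT, evict 2, frames=[5,4] (faults so far: 5)
  step 5: ref 4 -> HIT, frames=[5,4] (faults so far: 5)
  step 6: ref 5 -> HIT, frames=[5,4] (faults so far: 5)
  step 7: ref 3 -> FAULT, evict 4, frames=[5,3] (faults so far: 6)
  step 8: ref 5 -> HIT, frames=[5,3] (faults so far: 6)
  step 9: ref 3 -> HIT, frames=[5,3] (faults so far: 6)
  step 10: ref 4 -> FAULT, evict 3, frames=[5,4] (faults so far: 7)
  Optimal total faults: 7

Answer: 9 8 7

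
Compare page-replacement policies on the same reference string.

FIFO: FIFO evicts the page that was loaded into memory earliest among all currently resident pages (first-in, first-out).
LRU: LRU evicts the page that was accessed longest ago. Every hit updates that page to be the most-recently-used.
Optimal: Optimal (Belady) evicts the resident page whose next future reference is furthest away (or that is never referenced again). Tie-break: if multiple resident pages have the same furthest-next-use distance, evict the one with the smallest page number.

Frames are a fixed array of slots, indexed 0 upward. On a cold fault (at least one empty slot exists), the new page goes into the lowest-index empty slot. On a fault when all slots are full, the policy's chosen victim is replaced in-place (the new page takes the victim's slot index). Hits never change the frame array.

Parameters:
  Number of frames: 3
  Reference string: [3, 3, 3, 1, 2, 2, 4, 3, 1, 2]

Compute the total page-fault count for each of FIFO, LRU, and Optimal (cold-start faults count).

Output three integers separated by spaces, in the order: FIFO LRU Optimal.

--- FIFO ---
  step 0: ref 3 -> FAULT, frames=[3,-,-] (faults so far: 1)
  step 1: ref 3 -> HIT, frames=[3,-,-] (faults so far: 1)
  step 2: ref 3 -> HIT, frames=[3,-,-] (faults so far: 1)
  step 3: ref 1 -> FAULT, frames=[3,1,-] (faults so far: 2)
  step 4: ref 2 -> FAULT, frames=[3,1,2] (faults so far: 3)
  step 5: ref 2 -> HIT, frames=[3,1,2] (faults so far: 3)
  step 6: ref 4 -> FAULT, evict 3, frames=[4,1,2] (faults so far: 4)
  step 7: ref 3 -> FAULT, evict 1, frames=[4,3,2] (faults so far: 5)
  step 8: ref 1 -> FAULT, evict 2, frames=[4,3,1] (faults so far: 6)
  step 9: ref 2 -> FAULT, evict 4, frames=[2,3,1] (faults so far: 7)
  FIFO total faults: 7
--- LRU ---
  step 0: ref 3 -> FAULT, frames=[3,-,-] (faults so far: 1)
  step 1: ref 3 -> HIT, frames=[3,-,-] (faults so far: 1)
  step 2: ref 3 -> HIT, frames=[3,-,-] (faults so far: 1)
  step 3: ref 1 -> FAULT, frames=[3,1,-] (faults so far: 2)
  step 4: ref 2 -> FAULT, frames=[3,1,2] (faults so far: 3)
  step 5: ref 2 -> HIT, frames=[3,1,2] (faults so far: 3)
  step 6: ref 4 -> FAULT, evict 3, frames=[4,1,2] (faults so far: 4)
  step 7: ref 3 -> FAULT, evict 1, frames=[4,3,2] (faults so far: 5)
  step 8: ref 1 -> FAULT, evict 2, frames=[4,3,1] (faults so far: 6)
  step 9: ref 2 -> FAULT, evict 4, frames=[2,3,1] (faults so far: 7)
  LRU total faults: 7
--- Optimal ---
  step 0: ref 3 -> FAULT, frames=[3,-,-] (faults so far: 1)
  step 1: ref 3 -> HIT, frames=[3,-,-] (faults so far: 1)
  step 2: ref 3 -> HIT, frames=[3,-,-] (faults so far: 1)
  step 3: ref 1 -> FAULT, frames=[3,1,-] (faults so far: 2)
  step 4: ref 2 -> FAULT, frames=[3,1,2] (faults so far: 3)
  step 5: ref 2 -> HIT, frames=[3,1,2] (faults so far: 3)
  step 6: ref 4 -> FAULT, evict 2, frames=[3,1,4] (faults so far: 4)
  step 7: ref 3 -> HIT, frames=[3,1,4] (faults so far: 4)
  step 8: ref 1 -> HIT, frames=[3,1,4] (faults so far: 4)
  step 9: ref 2 -> FAULT, evict 1, frames=[3,2,4] (faults so far: 5)
  Optimal total faults: 5

Answer: 7 7 5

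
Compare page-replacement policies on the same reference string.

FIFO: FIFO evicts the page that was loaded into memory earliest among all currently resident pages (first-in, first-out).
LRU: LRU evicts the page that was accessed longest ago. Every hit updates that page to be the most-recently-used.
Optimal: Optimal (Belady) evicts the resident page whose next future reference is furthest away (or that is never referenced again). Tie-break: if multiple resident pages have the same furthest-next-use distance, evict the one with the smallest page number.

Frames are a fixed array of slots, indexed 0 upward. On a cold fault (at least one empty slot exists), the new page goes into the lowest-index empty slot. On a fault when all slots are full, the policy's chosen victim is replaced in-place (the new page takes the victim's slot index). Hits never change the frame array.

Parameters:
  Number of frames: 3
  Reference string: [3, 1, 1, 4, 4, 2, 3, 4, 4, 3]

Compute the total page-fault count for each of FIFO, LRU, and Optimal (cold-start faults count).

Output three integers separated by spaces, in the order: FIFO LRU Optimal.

Answer: 5 5 4

Derivation:
--- FIFO ---
  step 0: ref 3 -> FAULT, frames=[3,-,-] (faults so far: 1)
  step 1: ref 1 -> FAULT, frames=[3,1,-] (faults so far: 2)
  step 2: ref 1 -> HIT, frames=[3,1,-] (faults so far: 2)
  step 3: ref 4 -> FAULT, frames=[3,1,4] (faults so far: 3)
  step 4: ref 4 -> HIT, frames=[3,1,4] (faults so far: 3)
  step 5: ref 2 -> FAULT, evict 3, frames=[2,1,4] (faults so far: 4)
  step 6: ref 3 -> FAULT, evict 1, frames=[2,3,4] (faults so far: 5)
  step 7: ref 4 -> HIT, frames=[2,3,4] (faults so far: 5)
  step 8: ref 4 -> HIT, frames=[2,3,4] (faults so far: 5)
  step 9: ref 3 -> HIT, frames=[2,3,4] (faults so far: 5)
  FIFO total faults: 5
--- LRU ---
  step 0: ref 3 -> FAULT, frames=[3,-,-] (faults so far: 1)
  step 1: ref 1 -> FAULT, frames=[3,1,-] (faults so far: 2)
  step 2: ref 1 -> HIT, frames=[3,1,-] (faults so far: 2)
  step 3: ref 4 -> FAULT, frames=[3,1,4] (faults so far: 3)
  step 4: ref 4 -> HIT, frames=[3,1,4] (faults so far: 3)
  step 5: ref 2 -> FAULT, evict 3, frames=[2,1,4] (faults so far: 4)
  step 6: ref 3 -> FAULT, evict 1, frames=[2,3,4] (faults so far: 5)
  step 7: ref 4 -> HIT, frames=[2,3,4] (faults so far: 5)
  step 8: ref 4 -> HIT, frames=[2,3,4] (faults so far: 5)
  step 9: ref 3 -> HIT, frames=[2,3,4] (faults so far: 5)
  LRU total faults: 5
--- Optimal ---
  step 0: ref 3 -> FAULT, frames=[3,-,-] (faults so far: 1)
  step 1: ref 1 -> FAULT, frames=[3,1,-] (faults so far: 2)
  step 2: ref 1 -> HIT, frames=[3,1,-] (faults so far: 2)
  step 3: ref 4 -> FAULT, frames=[3,1,4] (faults so far: 3)
  step 4: ref 4 -> HIT, frames=[3,1,4] (faults so far: 3)
  step 5: ref 2 -> FAULT, evict 1, frames=[3,2,4] (faults so far: 4)
  step 6: ref 3 -> HIT, frames=[3,2,4] (faults so far: 4)
  step 7: ref 4 -> HIT, frames=[3,2,4] (faults so far: 4)
  step 8: ref 4 -> HIT, frames=[3,2,4] (faults so far: 4)
  step 9: ref 3 -> HIT, frames=[3,2,4] (faults so far: 4)
  Optimal total faults: 4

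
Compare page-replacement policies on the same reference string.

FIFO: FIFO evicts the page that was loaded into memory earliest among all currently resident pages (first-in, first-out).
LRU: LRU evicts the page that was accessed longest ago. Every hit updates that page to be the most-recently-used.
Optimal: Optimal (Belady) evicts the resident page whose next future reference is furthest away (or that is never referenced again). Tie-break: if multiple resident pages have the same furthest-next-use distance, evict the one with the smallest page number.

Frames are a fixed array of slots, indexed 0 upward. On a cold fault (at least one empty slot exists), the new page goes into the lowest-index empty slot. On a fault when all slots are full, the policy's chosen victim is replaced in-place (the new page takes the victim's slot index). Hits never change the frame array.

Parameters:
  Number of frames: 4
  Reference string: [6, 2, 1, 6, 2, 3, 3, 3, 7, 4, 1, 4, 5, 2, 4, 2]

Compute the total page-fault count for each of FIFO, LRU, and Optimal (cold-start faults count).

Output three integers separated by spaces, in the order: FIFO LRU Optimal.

--- FIFO ---
  step 0: ref 6 -> FAULT, frames=[6,-,-,-] (faults so far: 1)
  step 1: ref 2 -> FAULT, frames=[6,2,-,-] (faults so far: 2)
  step 2: ref 1 -> FAULT, frames=[6,2,1,-] (faults so far: 3)
  step 3: ref 6 -> HIT, frames=[6,2,1,-] (faults so far: 3)
  step 4: ref 2 -> HIT, frames=[6,2,1,-] (faults so far: 3)
  step 5: ref 3 -> FAULT, frames=[6,2,1,3] (faults so far: 4)
  step 6: ref 3 -> HIT, frames=[6,2,1,3] (faults so far: 4)
  step 7: ref 3 -> HIT, frames=[6,2,1,3] (faults so far: 4)
  step 8: ref 7 -> FAULT, evict 6, frames=[7,2,1,3] (faults so far: 5)
  step 9: ref 4 -> FAULT, evict 2, frames=[7,4,1,3] (faults so far: 6)
  step 10: ref 1 -> HIT, frames=[7,4,1,3] (faults so far: 6)
  step 11: ref 4 -> HIT, frames=[7,4,1,3] (faults so far: 6)
  step 12: ref 5 -> FAULT, evict 1, frames=[7,4,5,3] (faults so far: 7)
  step 13: ref 2 -> FAULT, evict 3, frames=[7,4,5,2] (faults so far: 8)
  step 14: ref 4 -> HIT, frames=[7,4,5,2] (faults so far: 8)
  step 15: ref 2 -> HIT, frames=[7,4,5,2] (faults so far: 8)
  FIFO total faults: 8
--- LRU ---
  step 0: ref 6 -> FAULT, frames=[6,-,-,-] (faults so far: 1)
  step 1: ref 2 -> FAULT, frames=[6,2,-,-] (faults so far: 2)
  step 2: ref 1 -> FAULT, frames=[6,2,1,-] (faults so far: 3)
  step 3: ref 6 -> HIT, frames=[6,2,1,-] (faults so far: 3)
  step 4: ref 2 -> HIT, frames=[6,2,1,-] (faults so far: 3)
  step 5: ref 3 -> FAULT, frames=[6,2,1,3] (faults so far: 4)
  step 6: ref 3 -> HIT, frames=[6,2,1,3] (faults so far: 4)
  step 7: ref 3 -> HIT, frames=[6,2,1,3] (faults so far: 4)
  step 8: ref 7 -> FAULT, evict 1, frames=[6,2,7,3] (faults so far: 5)
  step 9: ref 4 -> FAULT, evict 6, frames=[4,2,7,3] (faults so far: 6)
  step 10: ref 1 -> FAULT, evict 2, frames=[4,1,7,3] (faults so far: 7)
  step 11: ref 4 -> HIT, frames=[4,1,7,3] (faults so far: 7)
  step 12: ref 5 -> FAULT, evict 3, frames=[4,1,7,5] (faults so far: 8)
  step 13: ref 2 -> FAULT, evict 7, frames=[4,1,2,5] (faults so far: 9)
  step 14: ref 4 -> HIT, frames=[4,1,2,5] (faults so far: 9)
  step 15: ref 2 -> HIT, frames=[4,1,2,5] (faults so far: 9)
  LRU total faults: 9
--- Optimal ---
  step 0: ref 6 -> FAULT, frames=[6,-,-,-] (faults so far: 1)
  step 1: ref 2 -> FAULT, frames=[6,2,-,-] (faults so far: 2)
  step 2: ref 1 -> FAULT, frames=[6,2,1,-] (faults so far: 3)
  step 3: ref 6 -> HIT, frames=[6,2,1,-] (faults so far: 3)
  step 4: ref 2 -> HIT, frames=[6,2,1,-] (faults so far: 3)
  step 5: ref 3 -> FAULT, frames=[6,2,1,3] (faults so far: 4)
  step 6: ref 3 -> HIT, frames=[6,2,1,3] (faults so far: 4)
  step 7: ref 3 -> HIT, frames=[6,2,1,3] (faults so far: 4)
  step 8: ref 7 -> FAULT, evict 3, frames=[6,2,1,7] (faults so far: 5)
  step 9: ref 4 -> FAULT, evict 6, frames=[4,2,1,7] (faults so far: 6)
  step 10: ref 1 -> HIT, frames=[4,2,1,7] (faults so far: 6)
  step 11: ref 4 -> HIT, frames=[4,2,1,7] (faults so far: 6)
  step 12: ref 5 -> FAULT, evict 1, frames=[4,2,5,7] (faults so far: 7)
  step 13: ref 2 -> HIT, frames=[4,2,5,7] (faults so far: 7)
  step 14: ref 4 -> HIT, frames=[4,2,5,7] (faults so far: 7)
  step 15: ref 2 -> HIT, frames=[4,2,5,7] (faults so far: 7)
  Optimal total faults: 7

Answer: 8 9 7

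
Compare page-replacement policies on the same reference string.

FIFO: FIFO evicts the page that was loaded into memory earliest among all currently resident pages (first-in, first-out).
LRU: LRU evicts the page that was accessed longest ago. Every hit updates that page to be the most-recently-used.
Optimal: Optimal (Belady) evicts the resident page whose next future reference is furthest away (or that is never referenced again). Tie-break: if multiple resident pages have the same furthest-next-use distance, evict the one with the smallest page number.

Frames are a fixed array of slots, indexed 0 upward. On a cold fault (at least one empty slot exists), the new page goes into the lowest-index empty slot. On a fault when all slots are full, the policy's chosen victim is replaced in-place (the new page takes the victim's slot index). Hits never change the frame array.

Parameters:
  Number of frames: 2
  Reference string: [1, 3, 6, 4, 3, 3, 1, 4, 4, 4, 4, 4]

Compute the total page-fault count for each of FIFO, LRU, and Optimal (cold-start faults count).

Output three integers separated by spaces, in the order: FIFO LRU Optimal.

Answer: 7 7 5

Derivation:
--- FIFO ---
  step 0: ref 1 -> FAULT, frames=[1,-] (faults so far: 1)
  step 1: ref 3 -> FAULT, frames=[1,3] (faults so far: 2)
  step 2: ref 6 -> FAULT, evict 1, frames=[6,3] (faults so far: 3)
  step 3: ref 4 -> FAULT, evict 3, frames=[6,4] (faults so far: 4)
  step 4: ref 3 -> FAULT, evict 6, frames=[3,4] (faults so far: 5)
  step 5: ref 3 -> HIT, frames=[3,4] (faults so far: 5)
  step 6: ref 1 -> FAULT, evict 4, frames=[3,1] (faults so far: 6)
  step 7: ref 4 -> FAULT, evict 3, frames=[4,1] (faults so far: 7)
  step 8: ref 4 -> HIT, frames=[4,1] (faults so far: 7)
  step 9: ref 4 -> HIT, frames=[4,1] (faults so far: 7)
  step 10: ref 4 -> HIT, frames=[4,1] (faults so far: 7)
  step 11: ref 4 -> HIT, frames=[4,1] (faults so far: 7)
  FIFO total faults: 7
--- LRU ---
  step 0: ref 1 -> FAULT, frames=[1,-] (faults so far: 1)
  step 1: ref 3 -> FAULT, frames=[1,3] (faults so far: 2)
  step 2: ref 6 -> FAULT, evict 1, frames=[6,3] (faults so far: 3)
  step 3: ref 4 -> FAULT, evict 3, frames=[6,4] (faults so far: 4)
  step 4: ref 3 -> FAULT, evict 6, frames=[3,4] (faults so far: 5)
  step 5: ref 3 -> HIT, frames=[3,4] (faults so far: 5)
  step 6: ref 1 -> FAULT, evict 4, frames=[3,1] (faults so far: 6)
  step 7: ref 4 -> FAULT, evict 3, frames=[4,1] (faults so far: 7)
  step 8: ref 4 -> HIT, frames=[4,1] (faults so far: 7)
  step 9: ref 4 -> HIT, frames=[4,1] (faults so far: 7)
  step 10: ref 4 -> HIT, frames=[4,1] (faults so far: 7)
  step 11: ref 4 -> HIT, frames=[4,1] (faults so far: 7)
  LRU total faults: 7
--- Optimal ---
  step 0: ref 1 -> FAULT, frames=[1,-] (faults so far: 1)
  step 1: ref 3 -> FAULT, frames=[1,3] (faults so far: 2)
  step 2: ref 6 -> FAULT, evict 1, frames=[6,3] (faults so far: 3)
  step 3: ref 4 -> FAULT, evict 6, frames=[4,3] (faults so far: 4)
  step 4: ref 3 -> HIT, frames=[4,3] (faults so far: 4)
  step 5: ref 3 -> HIT, frames=[4,3] (faults so far: 4)
  step 6: ref 1 -> FAULT, evict 3, frames=[4,1] (faults so far: 5)
  step 7: ref 4 -> HIT, frames=[4,1] (faults so far: 5)
  step 8: ref 4 -> HIT, frames=[4,1] (faults so far: 5)
  step 9: ref 4 -> HIT, frames=[4,1] (faults so far: 5)
  step 10: ref 4 -> HIT, frames=[4,1] (faults so far: 5)
  step 11: ref 4 -> HIT, frames=[4,1] (faults so far: 5)
  Optimal total faults: 5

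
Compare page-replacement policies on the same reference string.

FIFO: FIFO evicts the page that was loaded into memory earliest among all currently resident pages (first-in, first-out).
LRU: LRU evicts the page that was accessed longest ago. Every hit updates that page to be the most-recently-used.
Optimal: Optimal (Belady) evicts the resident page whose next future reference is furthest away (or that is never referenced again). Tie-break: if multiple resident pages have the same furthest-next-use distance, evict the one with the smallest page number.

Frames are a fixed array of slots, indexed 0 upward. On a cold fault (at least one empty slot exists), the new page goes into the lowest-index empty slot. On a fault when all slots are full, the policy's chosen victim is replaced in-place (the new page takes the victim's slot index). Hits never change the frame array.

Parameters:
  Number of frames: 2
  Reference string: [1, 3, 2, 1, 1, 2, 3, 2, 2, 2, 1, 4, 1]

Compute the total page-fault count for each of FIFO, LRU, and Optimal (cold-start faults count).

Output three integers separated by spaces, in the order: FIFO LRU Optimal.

--- FIFO ---
  step 0: ref 1 -> FAULT, frames=[1,-] (faults so far: 1)
  step 1: ref 3 -> FAULT, frames=[1,3] (faults so far: 2)
  step 2: ref 2 -> FAULT, evict 1, frames=[2,3] (faults so far: 3)
  step 3: ref 1 -> FAULT, evict 3, frames=[2,1] (faults so far: 4)
  step 4: ref 1 -> HIT, frames=[2,1] (faults so far: 4)
  step 5: ref 2 -> HIT, frames=[2,1] (faults so far: 4)
  step 6: ref 3 -> FAULT, evict 2, frames=[3,1] (faults so far: 5)
  step 7: ref 2 -> FAULT, evict 1, frames=[3,2] (faults so far: 6)
  step 8: ref 2 -> HIT, frames=[3,2] (faults so far: 6)
  step 9: ref 2 -> HIT, frames=[3,2] (faults so far: 6)
  step 10: ref 1 -> FAULT, evict 3, frames=[1,2] (faults so far: 7)
  step 11: ref 4 -> FAULT, evict 2, frames=[1,4] (faults so far: 8)
  step 12: ref 1 -> HIT, frames=[1,4] (faults so far: 8)
  FIFO total faults: 8
--- LRU ---
  step 0: ref 1 -> FAULT, frames=[1,-] (faults so far: 1)
  step 1: ref 3 -> FAULT, frames=[1,3] (faults so far: 2)
  step 2: ref 2 -> FAULT, evict 1, frames=[2,3] (faults so far: 3)
  step 3: ref 1 -> FAULT, evict 3, frames=[2,1] (faults so far: 4)
  step 4: ref 1 -> HIT, frames=[2,1] (faults so far: 4)
  step 5: ref 2 -> HIT, frames=[2,1] (faults so far: 4)
  step 6: ref 3 -> FAULT, evict 1, frames=[2,3] (faults so far: 5)
  step 7: ref 2 -> HIT, frames=[2,3] (faults so far: 5)
  step 8: ref 2 -> HIT, frames=[2,3] (faults so far: 5)
  step 9: ref 2 -> HIT, frames=[2,3] (faults so far: 5)
  step 10: ref 1 -> FAULT, evict 3, frames=[2,1] (faults so far: 6)
  step 11: ref 4 -> FAULT, evict 2, frames=[4,1] (faults so far: 7)
  step 12: ref 1 -> HIT, frames=[4,1] (faults so far: 7)
  LRU total faults: 7
--- Optimal ---
  step 0: ref 1 -> FAULT, frames=[1,-] (faults so far: 1)
  step 1: ref 3 -> FAULT, frames=[1,3] (faults so far: 2)
  step 2: ref 2 -> FAULT, evict 3, frames=[1,2] (faults so far: 3)
  step 3: ref 1 -> HIT, frames=[1,2] (faults so far: 3)
  step 4: ref 1 -> HIT, frames=[1,2] (faults so far: 3)
  step 5: ref 2 -> HIT, frames=[1,2] (faults so far: 3)
  step 6: ref 3 -> FAULT, evict 1, frames=[3,2] (faults so far: 4)
  step 7: ref 2 -> HIT, frames=[3,2] (faults so far: 4)
  step 8: ref 2 -> HIT, frames=[3,2] (faults so far: 4)
  step 9: ref 2 -> HIT, frames=[3,2] (faults so far: 4)
  step 10: ref 1 -> FAULT, evict 2, frames=[3,1] (faults so far: 5)
  step 11: ref 4 -> FAULT, evict 3, frames=[4,1] (faults so far: 6)
  step 12: ref 1 -> HIT, frames=[4,1] (faults so far: 6)
  Optimal total faults: 6

Answer: 8 7 6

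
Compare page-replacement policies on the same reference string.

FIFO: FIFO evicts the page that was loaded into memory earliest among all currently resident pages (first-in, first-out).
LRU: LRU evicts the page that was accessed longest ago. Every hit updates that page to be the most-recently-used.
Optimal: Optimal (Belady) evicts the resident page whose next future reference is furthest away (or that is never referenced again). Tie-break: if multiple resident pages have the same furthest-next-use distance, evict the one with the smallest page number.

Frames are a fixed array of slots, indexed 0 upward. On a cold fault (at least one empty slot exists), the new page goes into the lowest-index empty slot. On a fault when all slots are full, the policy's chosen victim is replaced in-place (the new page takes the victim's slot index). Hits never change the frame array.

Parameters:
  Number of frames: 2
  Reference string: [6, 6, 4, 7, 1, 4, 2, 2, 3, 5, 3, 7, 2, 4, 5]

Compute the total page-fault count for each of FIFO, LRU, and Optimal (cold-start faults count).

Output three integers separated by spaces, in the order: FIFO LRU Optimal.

--- FIFO ---
  step 0: ref 6 -> FAULT, frames=[6,-] (faults so far: 1)
  step 1: ref 6 -> HIT, frames=[6,-] (faults so far: 1)
  step 2: ref 4 -> FAULT, frames=[6,4] (faults so far: 2)
  step 3: ref 7 -> FAULT, evict 6, frames=[7,4] (faults so far: 3)
  step 4: ref 1 -> FAULT, evict 4, frames=[7,1] (faults so far: 4)
  step 5: ref 4 -> FAULT, evict 7, frames=[4,1] (faults so far: 5)
  step 6: ref 2 -> FAULT, evict 1, frames=[4,2] (faults so far: 6)
  step 7: ref 2 -> HIT, frames=[4,2] (faults so far: 6)
  step 8: ref 3 -> FAULT, evict 4, frames=[3,2] (faults so far: 7)
  step 9: ref 5 -> FAULT, evict 2, frames=[3,5] (faults so far: 8)
  step 10: ref 3 -> HIT, frames=[3,5] (faults so far: 8)
  step 11: ref 7 -> FAULT, evict 3, frames=[7,5] (faults so far: 9)
  step 12: ref 2 -> FAULT, evict 5, frames=[7,2] (faults so far: 10)
  step 13: ref 4 -> FAULT, evict 7, frames=[4,2] (faults so far: 11)
  step 14: ref 5 -> FAULT, evict 2, frames=[4,5] (faults so far: 12)
  FIFO total faults: 12
--- LRU ---
  step 0: ref 6 -> FAULT, frames=[6,-] (faults so far: 1)
  step 1: ref 6 -> HIT, frames=[6,-] (faults so far: 1)
  step 2: ref 4 -> FAULT, frames=[6,4] (faults so far: 2)
  step 3: ref 7 -> FAULT, evict 6, frames=[7,4] (faults so far: 3)
  step 4: ref 1 -> FAULT, evict 4, frames=[7,1] (faults so far: 4)
  step 5: ref 4 -> FAULT, evict 7, frames=[4,1] (faults so far: 5)
  step 6: ref 2 -> FAULT, evict 1, frames=[4,2] (faults so far: 6)
  step 7: ref 2 -> HIT, frames=[4,2] (faults so far: 6)
  step 8: ref 3 -> FAULT, evict 4, frames=[3,2] (faults so far: 7)
  step 9: ref 5 -> FAULT, evict 2, frames=[3,5] (faults so far: 8)
  step 10: ref 3 -> HIT, frames=[3,5] (faults so far: 8)
  step 11: ref 7 -> FAULT, evict 5, frames=[3,7] (faults so far: 9)
  step 12: ref 2 -> FAULT, evict 3, frames=[2,7] (faults so far: 10)
  step 13: ref 4 -> FAULT, evict 7, frames=[2,4] (faults so far: 11)
  step 14: ref 5 -> FAULT, evict 2, frames=[5,4] (faults so far: 12)
  LRU total faults: 12
--- Optimal ---
  step 0: ref 6 -> FAULT, frames=[6,-] (faults so far: 1)
  step 1: ref 6 -> HIT, frames=[6,-] (faults so far: 1)
  step 2: ref 4 -> FAULT, frames=[6,4] (faults so far: 2)
  step 3: ref 7 -> FAULT, evict 6, frames=[7,4] (faults so far: 3)
  step 4: ref 1 -> FAULT, evict 7, frames=[1,4] (faults so far: 4)
  step 5: ref 4 -> HIT, frames=[1,4] (faults so far: 4)
  step 6: ref 2 -> FAULT, evict 1, frames=[2,4] (faults so far: 5)
  step 7: ref 2 -> HIT, frames=[2,4] (faults so far: 5)
  step 8: ref 3 -> FAULT, evict 4, frames=[2,3] (faults so far: 6)
  step 9: ref 5 -> FAULT, evict 2, frames=[5,3] (faults so far: 7)
  step 10: ref 3 -> HIT, frames=[5,3] (faults so far: 7)
  step 11: ref 7 -> FAULT, evict 3, frames=[5,7] (faults so far: 8)
  step 12: ref 2 -> FAULT, evict 7, frames=[5,2] (faults so far: 9)
  step 13: ref 4 -> FAULT, evict 2, frames=[5,4] (faults so far: 10)
  step 14: ref 5 -> HIT, frames=[5,4] (faults so far: 10)
  Optimal total faults: 10

Answer: 12 12 10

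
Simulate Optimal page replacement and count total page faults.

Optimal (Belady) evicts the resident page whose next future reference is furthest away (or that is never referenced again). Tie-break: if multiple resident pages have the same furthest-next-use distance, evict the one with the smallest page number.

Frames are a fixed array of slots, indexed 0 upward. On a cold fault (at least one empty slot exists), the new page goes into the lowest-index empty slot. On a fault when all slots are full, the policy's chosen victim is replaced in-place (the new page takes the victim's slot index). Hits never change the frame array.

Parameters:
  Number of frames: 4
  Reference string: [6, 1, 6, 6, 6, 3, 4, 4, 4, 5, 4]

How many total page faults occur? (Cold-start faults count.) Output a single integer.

Step 0: ref 6 → FAULT, frames=[6,-,-,-]
Step 1: ref 1 → FAULT, frames=[6,1,-,-]
Step 2: ref 6 → HIT, frames=[6,1,-,-]
Step 3: ref 6 → HIT, frames=[6,1,-,-]
Step 4: ref 6 → HIT, frames=[6,1,-,-]
Step 5: ref 3 → FAULT, frames=[6,1,3,-]
Step 6: ref 4 → FAULT, frames=[6,1,3,4]
Step 7: ref 4 → HIT, frames=[6,1,3,4]
Step 8: ref 4 → HIT, frames=[6,1,3,4]
Step 9: ref 5 → FAULT (evict 1), frames=[6,5,3,4]
Step 10: ref 4 → HIT, frames=[6,5,3,4]
Total faults: 5

Answer: 5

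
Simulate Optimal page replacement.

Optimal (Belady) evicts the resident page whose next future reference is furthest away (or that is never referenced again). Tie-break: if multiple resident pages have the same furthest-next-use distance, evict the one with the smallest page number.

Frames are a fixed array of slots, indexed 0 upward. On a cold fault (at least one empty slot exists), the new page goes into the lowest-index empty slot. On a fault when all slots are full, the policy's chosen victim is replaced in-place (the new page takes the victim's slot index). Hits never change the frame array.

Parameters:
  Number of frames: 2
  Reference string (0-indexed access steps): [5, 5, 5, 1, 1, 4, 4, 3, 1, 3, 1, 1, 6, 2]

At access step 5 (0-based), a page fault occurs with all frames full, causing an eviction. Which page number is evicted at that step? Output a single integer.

Answer: 5

Derivation:
Step 0: ref 5 -> FAULT, frames=[5,-]
Step 1: ref 5 -> HIT, frames=[5,-]
Step 2: ref 5 -> HIT, frames=[5,-]
Step 3: ref 1 -> FAULT, frames=[5,1]
Step 4: ref 1 -> HIT, frames=[5,1]
Step 5: ref 4 -> FAULT, evict 5, frames=[4,1]
At step 5: evicted page 5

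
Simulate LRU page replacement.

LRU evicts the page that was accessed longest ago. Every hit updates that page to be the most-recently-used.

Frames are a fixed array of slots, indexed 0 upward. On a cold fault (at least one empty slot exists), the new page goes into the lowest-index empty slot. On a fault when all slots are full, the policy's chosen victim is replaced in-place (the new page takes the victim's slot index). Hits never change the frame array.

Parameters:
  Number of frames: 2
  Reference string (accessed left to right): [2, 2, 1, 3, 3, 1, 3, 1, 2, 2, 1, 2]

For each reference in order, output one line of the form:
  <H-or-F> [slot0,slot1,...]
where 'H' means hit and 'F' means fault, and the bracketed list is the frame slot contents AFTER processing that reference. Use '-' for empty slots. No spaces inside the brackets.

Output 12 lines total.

F [2,-]
H [2,-]
F [2,1]
F [3,1]
H [3,1]
H [3,1]
H [3,1]
H [3,1]
F [2,1]
H [2,1]
H [2,1]
H [2,1]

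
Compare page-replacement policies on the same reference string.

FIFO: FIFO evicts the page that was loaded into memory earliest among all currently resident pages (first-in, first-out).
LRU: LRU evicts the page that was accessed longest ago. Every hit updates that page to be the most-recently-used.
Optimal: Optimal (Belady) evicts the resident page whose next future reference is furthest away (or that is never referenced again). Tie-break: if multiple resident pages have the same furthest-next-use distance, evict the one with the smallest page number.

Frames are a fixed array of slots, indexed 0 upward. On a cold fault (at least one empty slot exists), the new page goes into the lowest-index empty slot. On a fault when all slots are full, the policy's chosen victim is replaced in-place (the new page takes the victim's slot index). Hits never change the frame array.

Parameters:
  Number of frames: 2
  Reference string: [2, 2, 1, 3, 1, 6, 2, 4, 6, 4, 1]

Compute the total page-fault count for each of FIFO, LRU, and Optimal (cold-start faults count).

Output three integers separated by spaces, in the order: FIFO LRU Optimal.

Answer: 8 8 7

Derivation:
--- FIFO ---
  step 0: ref 2 -> FAULT, frames=[2,-] (faults so far: 1)
  step 1: ref 2 -> HIT, frames=[2,-] (faults so far: 1)
  step 2: ref 1 -> FAULT, frames=[2,1] (faults so far: 2)
  step 3: ref 3 -> FAULT, evict 2, frames=[3,1] (faults so far: 3)
  step 4: ref 1 -> HIT, frames=[3,1] (faults so far: 3)
  step 5: ref 6 -> FAULT, evict 1, frames=[3,6] (faults so far: 4)
  step 6: ref 2 -> FAULT, evict 3, frames=[2,6] (faults so far: 5)
  step 7: ref 4 -> FAULT, evict 6, frames=[2,4] (faults so far: 6)
  step 8: ref 6 -> FAULT, evict 2, frames=[6,4] (faults so far: 7)
  step 9: ref 4 -> HIT, frames=[6,4] (faults so far: 7)
  step 10: ref 1 -> FAULT, evict 4, frames=[6,1] (faults so far: 8)
  FIFO total faults: 8
--- LRU ---
  step 0: ref 2 -> FAULT, frames=[2,-] (faults so far: 1)
  step 1: ref 2 -> HIT, frames=[2,-] (faults so far: 1)
  step 2: ref 1 -> FAULT, frames=[2,1] (faults so far: 2)
  step 3: ref 3 -> FAULT, evict 2, frames=[3,1] (faults so far: 3)
  step 4: ref 1 -> HIT, frames=[3,1] (faults so far: 3)
  step 5: ref 6 -> FAULT, evict 3, frames=[6,1] (faults so far: 4)
  step 6: ref 2 -> FAULT, evict 1, frames=[6,2] (faults so far: 5)
  step 7: ref 4 -> FAULT, evict 6, frames=[4,2] (faults so far: 6)
  step 8: ref 6 -> FAULT, evict 2, frames=[4,6] (faults so far: 7)
  step 9: ref 4 -> HIT, frames=[4,6] (faults so far: 7)
  step 10: ref 1 -> FAULT, evict 6, frames=[4,1] (faults so far: 8)
  LRU total faults: 8
--- Optimal ---
  step 0: ref 2 -> FAULT, frames=[2,-] (faults so far: 1)
  step 1: ref 2 -> HIT, frames=[2,-] (faults so far: 1)
  step 2: ref 1 -> FAULT, frames=[2,1] (faults so far: 2)
  step 3: ref 3 -> FAULT, evict 2, frames=[3,1] (faults so far: 3)
  step 4: ref 1 -> HIT, frames=[3,1] (faults so far: 3)
  step 5: ref 6 -> FAULT, evict 3, frames=[6,1] (faults so far: 4)
  step 6: ref 2 -> FAULT, evict 1, frames=[6,2] (faults so far: 5)
  step 7: ref 4 -> FAULT, evict 2, frames=[6,4] (faults so far: 6)
  step 8: ref 6 -> HIT, frames=[6,4] (faults so far: 6)
  step 9: ref 4 -> HIT, frames=[6,4] (faults so far: 6)
  step 10: ref 1 -> FAULT, evict 4, frames=[6,1] (faults so far: 7)
  Optimal total faults: 7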